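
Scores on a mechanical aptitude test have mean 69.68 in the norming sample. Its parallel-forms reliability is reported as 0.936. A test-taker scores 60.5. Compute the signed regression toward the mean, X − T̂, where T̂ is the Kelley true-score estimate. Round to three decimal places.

-0.588

T̂ = ρX + (1 − ρ)μ
  = 0.936 × 60.5 + 0.064 × 69.68
  = 56.6280 + 4.45952
  = 61.08752
  ≈ 61.0875
X − T̂ = 60.5 − 61.0875 = -0.5875 → -0.588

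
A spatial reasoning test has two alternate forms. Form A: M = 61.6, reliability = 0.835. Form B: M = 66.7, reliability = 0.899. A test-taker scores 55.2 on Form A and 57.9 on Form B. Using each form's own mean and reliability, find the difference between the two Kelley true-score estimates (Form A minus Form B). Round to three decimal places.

-2.533

T̂_A = 0.835(55.2) + 0.165(61.6) = 56.25600
T̂_B = 0.899(57.9) + 0.101(66.7) = 58.78880
T̂_A − T̂_B = -2.53280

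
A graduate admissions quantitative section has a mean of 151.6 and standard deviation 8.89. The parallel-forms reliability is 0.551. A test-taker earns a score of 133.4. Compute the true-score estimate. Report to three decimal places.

141.572

Weight the observed score by reliability and the mean by (1 − reliability): T̂ = 0.551·133.4 + 0.449·151.6 = 73.5034 + 68.0684 = 141.5718.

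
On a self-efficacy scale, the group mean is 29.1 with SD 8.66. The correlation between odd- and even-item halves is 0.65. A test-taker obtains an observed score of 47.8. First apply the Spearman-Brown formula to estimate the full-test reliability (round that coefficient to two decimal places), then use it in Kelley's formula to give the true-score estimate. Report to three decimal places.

43.873

Spearman-Brown: ρ = 2r/(1 + r) = 2(0.65)/(1 + 0.65) = 1.300/1.65 = 0.7879 → 0.79
Kelley's formula gives T̂ = 0.79·47.8 + 0.21·29.1 = 37.762 + 6.111 = 43.8730.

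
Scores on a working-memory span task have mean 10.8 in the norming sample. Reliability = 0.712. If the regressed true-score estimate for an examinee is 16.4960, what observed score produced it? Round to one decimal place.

T̂ = ρX + (1 − ρ)μ  ⇒  X = (T̂ − (1 − ρ)μ) / ρ
X = (16.4960 − 0.288 × 10.8) / 0.712 = (16.4960 − 3.1104) / 0.712 = 13.3856 / 0.712 = 18.800

18.8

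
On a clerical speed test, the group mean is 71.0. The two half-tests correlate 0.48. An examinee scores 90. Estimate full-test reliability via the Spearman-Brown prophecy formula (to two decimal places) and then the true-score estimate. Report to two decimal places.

83.35

Spearman-Brown: ρ = 2r/(1 + r) = 2(0.48)/(1 + 0.48) = 0.960/1.48 = 0.6486 → 0.65
T̂ = ρX + (1 − ρ)μ
  = 0.65 × 90 + 0.35 × 71.0
  = 58.50 + 24.850
  = 83.350
  ≈ 83.35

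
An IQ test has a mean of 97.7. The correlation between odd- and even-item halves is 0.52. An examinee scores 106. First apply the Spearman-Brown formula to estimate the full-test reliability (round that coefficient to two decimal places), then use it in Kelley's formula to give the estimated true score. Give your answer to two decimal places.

Spearman-Brown: ρ = 2r/(1 + r) = 2(0.52)/(1 + 0.52) = 1.040/1.52 = 0.6842 → 0.68
Weight the observed score by reliability and the mean by (1 − reliability): T̂ = 0.68·106 + 0.32·97.7 = 72.08 + 31.264 = 103.344.

103.34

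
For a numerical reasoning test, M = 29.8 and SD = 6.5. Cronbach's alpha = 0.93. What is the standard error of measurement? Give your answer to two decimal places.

SEM = SD · √(1 − ρ) = 6.5 × √0.07 = 6.5 × 0.2646 = 1.720

1.72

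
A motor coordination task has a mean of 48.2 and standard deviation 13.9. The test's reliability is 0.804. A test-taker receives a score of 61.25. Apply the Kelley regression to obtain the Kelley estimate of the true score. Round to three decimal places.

T̂ = 0.804(61.25) + 0.196(48.2) = 49.24500 + 9.4472 = 58.6922 → 58.692

58.692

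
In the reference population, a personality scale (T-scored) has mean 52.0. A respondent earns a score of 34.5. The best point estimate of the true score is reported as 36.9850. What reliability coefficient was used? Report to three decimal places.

0.858

T̂ = ρX + (1 − ρ)μ  ⇒  T̂ − μ = ρ(X − μ)
ρ = (T̂ − μ)/(X − μ) = (36.9850 − 52.0) / (34.5 − 52.0) = -15.0150 / -17.5 = 0.85800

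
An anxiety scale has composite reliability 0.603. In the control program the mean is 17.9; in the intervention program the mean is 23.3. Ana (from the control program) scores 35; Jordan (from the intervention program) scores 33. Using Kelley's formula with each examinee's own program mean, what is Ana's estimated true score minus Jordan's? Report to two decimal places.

-0.94

T̂_Ana = 0.603(35) + 0.397(17.9) = 28.2113
T̂_Jordan = 0.603(33) + 0.397(23.3) = 29.1491
Difference = 28.2113 − 29.1491 = -0.9378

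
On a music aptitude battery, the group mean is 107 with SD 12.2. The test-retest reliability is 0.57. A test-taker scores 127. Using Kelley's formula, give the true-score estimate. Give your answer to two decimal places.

118.40

Kelley's formula gives T̂ = 0.57·127 + 0.43·107 = 72.39 + 46.01 = 118.400.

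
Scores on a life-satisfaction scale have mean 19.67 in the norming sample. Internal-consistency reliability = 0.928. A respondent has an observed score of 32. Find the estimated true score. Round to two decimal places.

T̂ = 0.928(32) + 0.072(19.67) = 29.696 + 1.41624 = 31.112 → 31.11

31.11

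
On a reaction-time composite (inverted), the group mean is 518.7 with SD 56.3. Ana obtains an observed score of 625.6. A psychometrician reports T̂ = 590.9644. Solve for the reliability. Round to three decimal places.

T̂ = ρX + (1 − ρ)μ  ⇒  T̂ − μ = ρ(X − μ)
ρ = (T̂ − μ)/(X − μ) = (590.9644 − 518.7) / (625.6 − 518.7) = 72.2644 / 106.9 = 0.67600

0.676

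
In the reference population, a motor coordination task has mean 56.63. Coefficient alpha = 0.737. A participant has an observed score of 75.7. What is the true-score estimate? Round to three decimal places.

70.685

T̂ = ρX + (1 − ρ)μ
  = 0.737 × 75.7 + 0.263 × 56.63
  = 55.7909 + 14.89369
  = 70.6846
  ≈ 70.685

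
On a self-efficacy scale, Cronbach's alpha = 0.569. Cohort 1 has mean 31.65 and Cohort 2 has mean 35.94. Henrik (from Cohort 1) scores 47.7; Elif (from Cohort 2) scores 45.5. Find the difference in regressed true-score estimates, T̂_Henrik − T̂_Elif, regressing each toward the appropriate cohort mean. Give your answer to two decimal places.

-0.60

T̂_Henrik = 0.569(47.7) + 0.431(31.65) = 40.7824
T̂_Elif = 0.569(45.5) + 0.431(35.94) = 41.3796
Difference = 40.7824 − 41.3796 = -0.5972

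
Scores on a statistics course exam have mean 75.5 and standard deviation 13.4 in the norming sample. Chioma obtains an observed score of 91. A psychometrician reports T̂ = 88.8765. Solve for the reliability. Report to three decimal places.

T̂ = ρX + (1 − ρ)μ  ⇒  T̂ − μ = ρ(X − μ)
ρ = (T̂ − μ)/(X − μ) = (88.8765 − 75.5) / (91 − 75.5) = 13.3765 / 15.5 = 0.86300

0.863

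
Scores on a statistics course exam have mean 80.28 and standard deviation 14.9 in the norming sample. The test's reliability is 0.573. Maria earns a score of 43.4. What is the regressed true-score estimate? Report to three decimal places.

Regress the observed score toward the mean by the unreliability: T̂ = 0.573·43.4 + 0.427·80.28 = 24.8682 + 34.27956 = 59.1478.

59.148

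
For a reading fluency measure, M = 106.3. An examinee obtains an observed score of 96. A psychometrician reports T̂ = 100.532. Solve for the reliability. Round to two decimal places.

0.56

T̂ = ρX + (1 − ρ)μ  ⇒  T̂ − μ = ρ(X − μ)
ρ = (T̂ − μ)/(X − μ) = (100.532 − 106.3) / (96 − 106.3) = -5.768 / -10.3 = 0.5600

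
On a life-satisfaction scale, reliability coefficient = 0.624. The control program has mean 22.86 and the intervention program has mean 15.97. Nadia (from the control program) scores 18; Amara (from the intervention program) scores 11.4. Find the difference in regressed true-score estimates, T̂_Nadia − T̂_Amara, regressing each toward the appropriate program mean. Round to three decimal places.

6.709

T̂_Nadia = 0.624(18) + 0.376(22.86) = 19.82736
T̂_Amara = 0.624(11.4) + 0.376(15.97) = 13.11832
Difference = 19.82736 − 13.11832 = 6.70904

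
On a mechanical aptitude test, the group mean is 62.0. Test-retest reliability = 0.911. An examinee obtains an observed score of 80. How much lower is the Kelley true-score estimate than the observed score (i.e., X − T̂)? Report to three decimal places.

1.602

T̂ = 0.911(80) + 0.089(62.0) = 72.880 + 5.5180 = 78.39800 → 78.3980
X − T̂ = 80 − 78.3980 = 1.6020 → 1.602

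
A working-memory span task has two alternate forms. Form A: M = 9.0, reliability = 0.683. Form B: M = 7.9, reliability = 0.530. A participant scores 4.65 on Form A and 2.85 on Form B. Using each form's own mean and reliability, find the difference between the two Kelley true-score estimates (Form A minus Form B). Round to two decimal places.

0.81

T̂_A = 0.683(4.65) + 0.317(9.0) = 6.0290
T̂_B = 0.530(2.85) + 0.470(7.9) = 5.2235
T̂_A − T̂_B = 0.8054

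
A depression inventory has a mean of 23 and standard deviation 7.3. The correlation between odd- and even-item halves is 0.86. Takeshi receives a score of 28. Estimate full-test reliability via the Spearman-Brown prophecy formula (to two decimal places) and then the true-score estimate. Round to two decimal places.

27.60

Spearman-Brown: ρ = 2r/(1 + r) = 2(0.86)/(1 + 0.86) = 1.720/1.86 = 0.9247 → 0.92
Regress the observed score toward the mean by the unreliability: T̂ = 0.92·28 + 0.08·23 = 25.76 + 1.84 = 27.600.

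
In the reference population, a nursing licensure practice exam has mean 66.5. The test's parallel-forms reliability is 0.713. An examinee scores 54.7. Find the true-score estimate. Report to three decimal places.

T̂ = 0.713(54.7) + 0.287(66.5) = 39.0011 + 19.0855 = 58.0866 → 58.087

58.087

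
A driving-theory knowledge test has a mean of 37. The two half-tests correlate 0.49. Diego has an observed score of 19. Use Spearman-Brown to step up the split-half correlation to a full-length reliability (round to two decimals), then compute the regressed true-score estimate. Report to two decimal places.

25.12

Spearman-Brown: ρ = 2r/(1 + r) = 2(0.49)/(1 + 0.49) = 0.980/1.49 = 0.6577 → 0.66
T̂ = 0.66(19) + 0.34(37) = 12.54 + 12.58 = 25.120 → 25.12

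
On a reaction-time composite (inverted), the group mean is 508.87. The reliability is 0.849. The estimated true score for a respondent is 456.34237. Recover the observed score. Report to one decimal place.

T̂ = ρX + (1 − ρ)μ  ⇒  X = (T̂ − (1 − ρ)μ) / ρ
X = (456.34237 − 0.151 × 508.87) / 0.849 = (456.34237 − 76.83937) / 0.849 = 379.50300 / 0.849 = 447.000

447.0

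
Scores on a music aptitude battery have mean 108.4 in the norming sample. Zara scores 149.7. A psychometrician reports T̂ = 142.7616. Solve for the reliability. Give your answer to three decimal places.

T̂ = ρX + (1 − ρ)μ  ⇒  T̂ − μ = ρ(X − μ)
ρ = (T̂ − μ)/(X − μ) = (142.7616 − 108.4) / (149.7 − 108.4) = 34.3616 / 41.3 = 0.83200

0.832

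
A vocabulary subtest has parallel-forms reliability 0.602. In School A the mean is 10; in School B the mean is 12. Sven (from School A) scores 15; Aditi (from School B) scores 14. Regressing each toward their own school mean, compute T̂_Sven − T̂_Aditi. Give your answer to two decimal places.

T̂_Sven = 0.602(15) + 0.398(10) = 13.0100
T̂_Aditi = 0.602(14) + 0.398(12) = 13.2040
Difference = 13.0100 − 13.2040 = -0.1940

-0.19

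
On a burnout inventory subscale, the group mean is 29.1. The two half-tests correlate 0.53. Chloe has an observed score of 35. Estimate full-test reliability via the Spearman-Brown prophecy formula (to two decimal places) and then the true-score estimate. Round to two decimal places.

Spearman-Brown: ρ = 2r/(1 + r) = 2(0.53)/(1 + 0.53) = 1.060/1.53 = 0.6928 → 0.69
Kelley's formula gives T̂ = 0.69·35 + 0.31·29.1 = 24.15 + 9.021 = 33.171.

33.17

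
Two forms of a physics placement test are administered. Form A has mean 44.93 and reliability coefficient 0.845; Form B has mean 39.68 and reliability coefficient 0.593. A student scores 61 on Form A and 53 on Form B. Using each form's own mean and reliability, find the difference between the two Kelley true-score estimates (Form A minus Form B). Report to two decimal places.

T̂_A = 0.845(61) + 0.155(44.93) = 58.5092
T̂_B = 0.593(53) + 0.407(39.68) = 47.5788
T̂_A − T̂_B = 10.9304

10.93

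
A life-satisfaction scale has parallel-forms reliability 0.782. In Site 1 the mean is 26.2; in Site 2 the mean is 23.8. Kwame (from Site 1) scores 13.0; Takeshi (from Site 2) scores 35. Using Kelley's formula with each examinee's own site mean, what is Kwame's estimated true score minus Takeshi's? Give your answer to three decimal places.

T̂_Kwame = 0.782(13.0) + 0.218(26.2) = 15.87760
T̂_Takeshi = 0.782(35) + 0.218(23.8) = 32.55840
Difference = 15.87760 − 32.55840 = -16.68080

-16.681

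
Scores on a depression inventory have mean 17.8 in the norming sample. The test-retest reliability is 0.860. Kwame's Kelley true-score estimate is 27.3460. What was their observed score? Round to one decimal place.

28.9

T̂ = ρX + (1 − ρ)μ  ⇒  X = (T̂ − (1 − ρ)μ) / ρ
X = (27.3460 − 0.140 × 17.8) / 0.860 = (27.3460 − 2.4920) / 0.860 = 24.8540 / 0.860 = 28.900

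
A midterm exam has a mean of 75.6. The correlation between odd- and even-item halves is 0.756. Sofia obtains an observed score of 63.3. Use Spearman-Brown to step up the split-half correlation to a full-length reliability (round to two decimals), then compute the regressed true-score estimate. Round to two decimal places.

65.02

Spearman-Brown: ρ = 2r/(1 + r) = 2(0.756)/(1 + 0.756) = 1.5120/1.756 = 0.8610 → 0.86
T̂ = ρX + (1 − ρ)μ
  = 0.86 × 63.3 + 0.14 × 75.6
  = 54.438 + 10.584
  = 65.022
  ≈ 65.02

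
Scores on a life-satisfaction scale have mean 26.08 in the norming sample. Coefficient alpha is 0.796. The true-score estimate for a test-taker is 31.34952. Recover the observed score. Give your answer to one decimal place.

T̂ = ρX + (1 − ρ)μ  ⇒  X = (T̂ − (1 − ρ)μ) / ρ
X = (31.34952 − 0.204 × 26.08) / 0.796 = (31.34952 − 5.32032) / 0.796 = 26.02920 / 0.796 = 32.700

32.7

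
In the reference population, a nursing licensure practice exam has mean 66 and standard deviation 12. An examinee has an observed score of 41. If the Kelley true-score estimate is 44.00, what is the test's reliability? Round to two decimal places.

T̂ = ρX + (1 − ρ)μ  ⇒  T̂ − μ = ρ(X − μ)
ρ = (T̂ − μ)/(X − μ) = (44.00 − 66) / (41 − 66) = -22.00 / -25.0 = 0.8800

0.88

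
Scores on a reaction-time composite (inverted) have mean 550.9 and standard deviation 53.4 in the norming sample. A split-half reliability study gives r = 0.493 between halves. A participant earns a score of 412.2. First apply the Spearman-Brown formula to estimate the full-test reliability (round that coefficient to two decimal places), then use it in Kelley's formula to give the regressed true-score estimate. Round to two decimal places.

Spearman-Brown: ρ = 2r/(1 + r) = 2(0.493)/(1 + 0.493) = 0.9860/1.493 = 0.6604 → 0.66
T̂ = ρX + (1 − ρ)μ
  = 0.66 × 412.2 + 0.34 × 550.9
  = 272.052 + 187.306
  = 459.358
  ≈ 459.36

459.36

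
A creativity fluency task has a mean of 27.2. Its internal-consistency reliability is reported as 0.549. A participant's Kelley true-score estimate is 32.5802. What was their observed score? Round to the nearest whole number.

37

T̂ = ρX + (1 − ρ)μ  ⇒  X = (T̂ − (1 − ρ)μ) / ρ
X = (32.5802 − 0.451 × 27.2) / 0.549 = (32.5802 − 12.2672) / 0.549 = 20.3130 / 0.549 = 37.00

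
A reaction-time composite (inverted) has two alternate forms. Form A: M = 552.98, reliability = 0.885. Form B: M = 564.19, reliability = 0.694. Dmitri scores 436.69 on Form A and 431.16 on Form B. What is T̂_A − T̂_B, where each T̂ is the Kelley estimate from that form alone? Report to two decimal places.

T̂_A = 0.885(436.69) + 0.115(552.98) = 450.0633
T̂_B = 0.694(431.16) + 0.306(564.19) = 471.8672
T̂_A − T̂_B = -21.8038

-21.80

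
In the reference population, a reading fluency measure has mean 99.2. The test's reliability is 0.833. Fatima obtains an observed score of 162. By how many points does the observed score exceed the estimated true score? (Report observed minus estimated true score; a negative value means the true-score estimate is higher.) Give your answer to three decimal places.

10.488

Kelley's formula gives T̂ = 0.833·162 + 0.167·99.2 = 134.946 + 16.5664 = 151.51240.
X − T̂ = 162 − 151.5124 = 10.4876 → 10.488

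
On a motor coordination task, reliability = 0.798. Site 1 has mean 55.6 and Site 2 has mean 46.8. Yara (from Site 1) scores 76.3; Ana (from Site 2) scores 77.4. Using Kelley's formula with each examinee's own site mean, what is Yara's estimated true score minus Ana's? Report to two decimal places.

0.90

T̂_Yara = 0.798(76.3) + 0.202(55.6) = 72.1186
T̂_Ana = 0.798(77.4) + 0.202(46.8) = 71.2188
Difference = 72.1186 − 71.2188 = 0.8998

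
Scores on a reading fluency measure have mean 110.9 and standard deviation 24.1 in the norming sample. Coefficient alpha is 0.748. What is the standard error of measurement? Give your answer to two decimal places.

SEM = SD · √(1 − ρ) = 24.1 × √0.252 = 24.1 × 0.5020 = 12.098

12.10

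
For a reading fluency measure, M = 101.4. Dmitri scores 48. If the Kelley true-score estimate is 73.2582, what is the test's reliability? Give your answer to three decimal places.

0.527

T̂ = ρX + (1 − ρ)μ  ⇒  T̂ − μ = ρ(X − μ)
ρ = (T̂ − μ)/(X − μ) = (73.2582 − 101.4) / (48 − 101.4) = -28.1418 / -53.4 = 0.52700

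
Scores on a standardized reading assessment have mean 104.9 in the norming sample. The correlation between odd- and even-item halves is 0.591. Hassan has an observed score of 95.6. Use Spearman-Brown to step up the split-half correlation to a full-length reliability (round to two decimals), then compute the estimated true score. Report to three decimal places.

98.018

Spearman-Brown: ρ = 2r/(1 + r) = 2(0.591)/(1 + 0.591) = 1.1820/1.591 = 0.7429 → 0.74
Regress the observed score toward the mean by the unreliability: T̂ = 0.74·95.6 + 0.26·104.9 = 70.744 + 27.274 = 98.0180.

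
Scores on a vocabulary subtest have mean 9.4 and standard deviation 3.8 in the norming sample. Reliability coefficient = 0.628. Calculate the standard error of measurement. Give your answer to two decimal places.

SEM = SD · √(1 − ρ) = 3.8 × √0.372 = 3.8 × 0.6099 = 2.318

2.32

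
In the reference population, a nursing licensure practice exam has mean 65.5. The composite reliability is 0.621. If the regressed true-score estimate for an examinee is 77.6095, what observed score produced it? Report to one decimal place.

85.0

T̂ = ρX + (1 − ρ)μ  ⇒  X = (T̂ − (1 − ρ)μ) / ρ
X = (77.6095 − 0.379 × 65.5) / 0.621 = (77.6095 − 24.8245) / 0.621 = 52.7850 / 0.621 = 85.000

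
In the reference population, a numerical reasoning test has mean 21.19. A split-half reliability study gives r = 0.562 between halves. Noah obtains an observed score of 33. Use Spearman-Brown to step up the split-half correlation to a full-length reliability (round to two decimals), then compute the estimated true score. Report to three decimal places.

29.693

Spearman-Brown: ρ = 2r/(1 + r) = 2(0.562)/(1 + 0.562) = 1.1240/1.562 = 0.7196 → 0.72
T̂ = ρX + (1 − ρ)μ
  = 0.72 × 33 + 0.28 × 21.19
  = 23.76 + 5.9332
  = 29.6932
  ≈ 29.693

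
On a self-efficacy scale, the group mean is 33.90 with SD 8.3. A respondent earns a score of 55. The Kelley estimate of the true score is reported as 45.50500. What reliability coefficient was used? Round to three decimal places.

T̂ = ρX + (1 − ρ)μ  ⇒  T̂ − μ = ρ(X − μ)
ρ = (T̂ − μ)/(X − μ) = (45.50500 − 33.90) / (55 − 33.90) = 11.60500 / 21.10 = 0.55000

0.550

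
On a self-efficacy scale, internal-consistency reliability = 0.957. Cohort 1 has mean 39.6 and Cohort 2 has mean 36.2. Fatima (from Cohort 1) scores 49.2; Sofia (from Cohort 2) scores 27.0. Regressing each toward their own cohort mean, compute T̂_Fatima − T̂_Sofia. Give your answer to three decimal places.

21.392

T̂_Fatima = 0.957(49.2) + 0.043(39.6) = 48.78720
T̂_Sofia = 0.957(27.0) + 0.043(36.2) = 27.39560
Difference = 48.78720 − 27.39560 = 21.39160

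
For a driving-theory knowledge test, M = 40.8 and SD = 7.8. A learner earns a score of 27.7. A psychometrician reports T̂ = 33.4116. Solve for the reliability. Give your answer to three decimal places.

T̂ = ρX + (1 − ρ)μ  ⇒  T̂ − μ = ρ(X − μ)
ρ = (T̂ − μ)/(X − μ) = (33.4116 − 40.8) / (27.7 − 40.8) = -7.3884 / -13.1 = 0.56400

0.564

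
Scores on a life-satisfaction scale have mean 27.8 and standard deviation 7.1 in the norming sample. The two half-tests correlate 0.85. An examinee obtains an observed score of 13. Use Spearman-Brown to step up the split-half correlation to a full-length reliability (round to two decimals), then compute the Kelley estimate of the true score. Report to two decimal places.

Spearman-Brown: ρ = 2r/(1 + r) = 2(0.85)/(1 + 0.85) = 1.700/1.85 = 0.9189 → 0.92
T̂ = 0.92(13) + 0.08(27.8) = 11.96 + 2.224 = 14.184 → 14.18

14.18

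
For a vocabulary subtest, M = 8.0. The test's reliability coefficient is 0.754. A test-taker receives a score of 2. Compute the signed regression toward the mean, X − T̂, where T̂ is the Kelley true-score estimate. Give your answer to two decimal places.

T̂ = 0.754(2) + 0.246(8.0) = 1.508 + 1.9680 = 3.4760 → 3.476
X − T̂ = 2 − 3.476 = -1.476 → -1.48

-1.48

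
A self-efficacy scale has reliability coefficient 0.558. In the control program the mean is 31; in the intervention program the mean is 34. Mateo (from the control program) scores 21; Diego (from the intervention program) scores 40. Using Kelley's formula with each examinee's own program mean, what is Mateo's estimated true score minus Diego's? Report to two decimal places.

-11.93

T̂_Mateo = 0.558(21) + 0.442(31) = 25.4200
T̂_Diego = 0.558(40) + 0.442(34) = 37.3480
Difference = 25.4200 − 37.3480 = -11.9280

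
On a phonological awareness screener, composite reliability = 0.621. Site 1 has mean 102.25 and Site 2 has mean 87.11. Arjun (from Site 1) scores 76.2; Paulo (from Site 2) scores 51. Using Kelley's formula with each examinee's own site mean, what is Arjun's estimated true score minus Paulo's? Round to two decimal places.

T̂_Arjun = 0.621(76.2) + 0.379(102.25) = 86.0729
T̂_Paulo = 0.621(51) + 0.379(87.11) = 64.6857
Difference = 86.0729 − 64.6857 = 21.3873

21.39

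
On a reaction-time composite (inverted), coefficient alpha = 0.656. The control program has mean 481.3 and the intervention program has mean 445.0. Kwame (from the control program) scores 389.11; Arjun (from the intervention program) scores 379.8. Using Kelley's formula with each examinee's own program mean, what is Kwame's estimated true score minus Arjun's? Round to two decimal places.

T̂_Kwame = 0.656(389.11) + 0.344(481.3) = 420.8234
T̂_Arjun = 0.656(379.8) + 0.344(445.0) = 402.2288
Difference = 420.8234 − 402.2288 = 18.5946

18.59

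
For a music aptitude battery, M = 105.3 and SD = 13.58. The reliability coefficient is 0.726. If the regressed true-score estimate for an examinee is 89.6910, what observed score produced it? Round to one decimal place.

T̂ = ρX + (1 − ρ)μ  ⇒  X = (T̂ − (1 − ρ)μ) / ρ
X = (89.6910 − 0.274 × 105.3) / 0.726 = (89.6910 − 28.8522) / 0.726 = 60.8388 / 0.726 = 83.800

83.8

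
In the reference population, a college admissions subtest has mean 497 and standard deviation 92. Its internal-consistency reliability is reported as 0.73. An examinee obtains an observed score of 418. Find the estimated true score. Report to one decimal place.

T̂ = ρX + (1 − ρ)μ
  = 0.73 × 418 + 0.27 × 497
  = 305.14 + 134.19
  = 439.33
  ≈ 439.3

439.3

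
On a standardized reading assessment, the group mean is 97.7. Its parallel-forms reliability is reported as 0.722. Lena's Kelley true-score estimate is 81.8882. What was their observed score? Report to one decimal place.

T̂ = ρX + (1 − ρ)μ  ⇒  X = (T̂ − (1 − ρ)μ) / ρ
X = (81.8882 − 0.278 × 97.7) / 0.722 = (81.8882 − 27.1606) / 0.722 = 54.7276 / 0.722 = 75.800

75.8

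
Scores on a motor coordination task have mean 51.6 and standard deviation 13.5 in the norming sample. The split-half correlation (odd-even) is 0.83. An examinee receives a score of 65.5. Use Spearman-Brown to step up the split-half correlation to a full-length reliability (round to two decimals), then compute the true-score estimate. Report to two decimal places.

64.25

Spearman-Brown: ρ = 2r/(1 + r) = 2(0.83)/(1 + 0.83) = 1.660/1.83 = 0.9071 → 0.91
Kelley's formula gives T̂ = 0.91·65.5 + 0.09·51.6 = 59.605 + 4.644 = 64.249.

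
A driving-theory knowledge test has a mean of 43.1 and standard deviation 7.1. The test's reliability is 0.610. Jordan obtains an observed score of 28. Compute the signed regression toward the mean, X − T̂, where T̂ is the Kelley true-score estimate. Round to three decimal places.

-5.889

T̂ = ρX + (1 − ρ)μ
  = 0.610 × 28 + 0.390 × 43.1
  = 17.080 + 16.8090
  = 33.88900
  ≈ 33.8890
X − T̂ = 28 − 33.8890 = -5.8890 → -5.889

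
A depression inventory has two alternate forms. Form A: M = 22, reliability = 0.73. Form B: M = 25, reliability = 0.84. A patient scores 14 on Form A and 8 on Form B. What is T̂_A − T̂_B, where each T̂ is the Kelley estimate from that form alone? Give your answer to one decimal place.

5.4

T̂_A = 0.73(14) + 0.27(22) = 16.160
T̂_B = 0.84(8) + 0.16(25) = 10.720
T̂_A − T̂_B = 5.440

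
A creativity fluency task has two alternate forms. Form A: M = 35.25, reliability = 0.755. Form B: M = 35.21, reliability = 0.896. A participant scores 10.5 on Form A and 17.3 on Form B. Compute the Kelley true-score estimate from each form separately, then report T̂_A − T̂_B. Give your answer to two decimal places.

T̂_A = 0.755(10.5) + 0.245(35.25) = 16.5637
T̂_B = 0.896(17.3) + 0.104(35.21) = 19.1626
T̂_A − T̂_B = -2.5989

-2.60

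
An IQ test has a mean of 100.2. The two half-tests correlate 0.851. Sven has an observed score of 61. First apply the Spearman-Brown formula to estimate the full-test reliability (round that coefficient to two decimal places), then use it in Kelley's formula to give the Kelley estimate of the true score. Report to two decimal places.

64.14

Spearman-Brown: ρ = 2r/(1 + r) = 2(0.851)/(1 + 0.851) = 1.7020/1.851 = 0.9195 → 0.92
T̂ = 0.92(61) + 0.08(100.2) = 56.12 + 8.016 = 64.136 → 64.14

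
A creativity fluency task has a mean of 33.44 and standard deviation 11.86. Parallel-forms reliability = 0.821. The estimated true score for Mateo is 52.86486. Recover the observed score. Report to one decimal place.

T̂ = ρX + (1 − ρ)μ  ⇒  X = (T̂ − (1 − ρ)μ) / ρ
X = (52.86486 − 0.179 × 33.44) / 0.821 = (52.86486 − 5.98576) / 0.821 = 46.87910 / 0.821 = 57.100

57.1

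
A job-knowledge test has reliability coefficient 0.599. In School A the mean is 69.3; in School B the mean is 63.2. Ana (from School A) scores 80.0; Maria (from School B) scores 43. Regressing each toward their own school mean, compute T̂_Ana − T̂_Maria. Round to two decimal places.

24.61

T̂_Ana = 0.599(80.0) + 0.401(69.3) = 75.7093
T̂_Maria = 0.599(43) + 0.401(63.2) = 51.1002
Difference = 75.7093 − 51.1002 = 24.6091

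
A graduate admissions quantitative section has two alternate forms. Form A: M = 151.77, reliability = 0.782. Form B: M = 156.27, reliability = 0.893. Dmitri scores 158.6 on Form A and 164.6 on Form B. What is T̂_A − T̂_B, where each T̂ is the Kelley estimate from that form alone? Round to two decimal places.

-6.60

T̂_A = 0.782(158.6) + 0.218(151.77) = 157.1111
T̂_B = 0.893(164.6) + 0.107(156.27) = 163.7087
T̂_A − T̂_B = -6.5976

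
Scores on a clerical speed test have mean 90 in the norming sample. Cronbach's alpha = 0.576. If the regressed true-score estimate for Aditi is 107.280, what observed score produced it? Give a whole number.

120

T̂ = ρX + (1 − ρ)μ  ⇒  X = (T̂ − (1 − ρ)μ) / ρ
X = (107.280 − 0.424 × 90) / 0.576 = (107.280 − 38.160) / 0.576 = 69.120 / 0.576 = 120.00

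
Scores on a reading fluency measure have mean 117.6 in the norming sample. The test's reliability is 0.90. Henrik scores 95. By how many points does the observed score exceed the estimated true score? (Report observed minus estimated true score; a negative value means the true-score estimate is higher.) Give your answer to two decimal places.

Regress the observed score toward the mean by the unreliability: T̂ = 0.90·95 + 0.10·117.6 = 85.50 + 11.760 = 97.2600.
X − T̂ = 95 − 97.260 = -2.260 → -2.26

-2.26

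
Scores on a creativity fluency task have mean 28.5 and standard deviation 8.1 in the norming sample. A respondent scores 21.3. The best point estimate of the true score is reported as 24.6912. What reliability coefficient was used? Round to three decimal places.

T̂ = ρX + (1 − ρ)μ  ⇒  T̂ − μ = ρ(X − μ)
ρ = (T̂ − μ)/(X − μ) = (24.6912 − 28.5) / (21.3 − 28.5) = -3.8088 / -7.2 = 0.52900

0.529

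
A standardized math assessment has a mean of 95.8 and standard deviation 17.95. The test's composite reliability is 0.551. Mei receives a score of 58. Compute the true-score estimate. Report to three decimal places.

74.972

T̂ = 0.551(58) + 0.449(95.8) = 31.958 + 43.0142 = 74.9722 → 74.972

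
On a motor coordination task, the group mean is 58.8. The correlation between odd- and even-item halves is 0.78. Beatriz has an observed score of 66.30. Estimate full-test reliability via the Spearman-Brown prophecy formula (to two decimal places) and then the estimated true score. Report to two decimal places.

Spearman-Brown: ρ = 2r/(1 + r) = 2(0.78)/(1 + 0.78) = 1.560/1.78 = 0.8764 → 0.88
T̂ = ρX + (1 − ρ)μ
  = 0.88 × 66.30 + 0.12 × 58.8
  = 58.3440 + 7.056
  = 65.400
  ≈ 65.40

65.40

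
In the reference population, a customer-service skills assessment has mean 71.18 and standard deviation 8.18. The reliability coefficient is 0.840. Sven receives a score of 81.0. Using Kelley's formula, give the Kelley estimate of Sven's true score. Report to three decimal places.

Weight the observed score by reliability and the mean by (1 − reliability): T̂ = 0.840·81.0 + 0.160·71.18 = 68.0400 + 11.38880 = 79.4288.

79.429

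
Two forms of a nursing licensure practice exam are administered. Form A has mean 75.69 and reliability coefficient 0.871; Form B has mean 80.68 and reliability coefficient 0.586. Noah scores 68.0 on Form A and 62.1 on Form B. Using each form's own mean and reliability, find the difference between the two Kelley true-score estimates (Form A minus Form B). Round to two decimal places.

-0.80

T̂_A = 0.871(68.0) + 0.129(75.69) = 68.9920
T̂_B = 0.586(62.1) + 0.414(80.68) = 69.7921
T̂_A − T̂_B = -0.8001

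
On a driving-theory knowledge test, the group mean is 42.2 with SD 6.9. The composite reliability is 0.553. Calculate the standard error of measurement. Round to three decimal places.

SEM = SD · √(1 − ρ) = 6.9 × √0.447 = 6.9 × 0.6686 = 4.6132

4.613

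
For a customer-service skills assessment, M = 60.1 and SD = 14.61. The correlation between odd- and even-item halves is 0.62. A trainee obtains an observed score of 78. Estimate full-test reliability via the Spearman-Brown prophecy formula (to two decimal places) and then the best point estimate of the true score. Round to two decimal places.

Spearman-Brown: ρ = 2r/(1 + r) = 2(0.62)/(1 + 0.62) = 1.240/1.62 = 0.7654 → 0.77
T̂ = ρX + (1 − ρ)μ
  = 0.77 × 78 + 0.23 × 60.1
  = 60.06 + 13.823
  = 73.883
  ≈ 73.88

73.88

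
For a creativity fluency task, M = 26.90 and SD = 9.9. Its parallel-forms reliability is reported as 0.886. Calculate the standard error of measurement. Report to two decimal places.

3.34

SEM = SD · √(1 − ρ) = 9.9 × √0.114 = 9.9 × 0.3376 = 3.343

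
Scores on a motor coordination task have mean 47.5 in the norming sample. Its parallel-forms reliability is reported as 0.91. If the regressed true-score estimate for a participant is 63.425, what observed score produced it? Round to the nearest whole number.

T̂ = ρX + (1 − ρ)μ  ⇒  X = (T̂ − (1 − ρ)μ) / ρ
X = (63.425 − 0.09 × 47.5) / 0.91 = (63.425 − 4.275) / 0.91 = 59.150 / 0.91 = 65.00

65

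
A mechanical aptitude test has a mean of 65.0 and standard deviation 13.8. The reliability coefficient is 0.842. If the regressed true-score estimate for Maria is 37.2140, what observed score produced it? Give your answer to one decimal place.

32.0

T̂ = ρX + (1 − ρ)μ  ⇒  X = (T̂ − (1 − ρ)μ) / ρ
X = (37.2140 − 0.158 × 65.0) / 0.842 = (37.2140 − 10.2700) / 0.842 = 26.9440 / 0.842 = 32.000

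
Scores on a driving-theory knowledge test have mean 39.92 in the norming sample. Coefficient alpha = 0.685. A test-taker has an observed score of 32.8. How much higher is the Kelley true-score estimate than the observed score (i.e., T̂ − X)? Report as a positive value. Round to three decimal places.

2.243

Weight the observed score by reliability and the mean by (1 − reliability): T̂ = 0.685·32.8 + 0.315·39.92 = 22.4680 + 12.57480 = 35.04280.
T̂ − X = 35.0428 − 32.8 = 2.2428 → 2.243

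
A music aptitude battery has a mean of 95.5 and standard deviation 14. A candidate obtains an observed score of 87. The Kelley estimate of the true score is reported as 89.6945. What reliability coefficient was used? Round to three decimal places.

T̂ = ρX + (1 − ρ)μ  ⇒  T̂ − μ = ρ(X − μ)
ρ = (T̂ − μ)/(X − μ) = (89.6945 − 95.5) / (87 − 95.5) = -5.8055 / -8.5 = 0.68300

0.683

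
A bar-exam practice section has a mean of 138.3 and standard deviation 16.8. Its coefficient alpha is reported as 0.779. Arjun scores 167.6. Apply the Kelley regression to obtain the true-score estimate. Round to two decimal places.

161.12

Regress the observed score toward the mean by the unreliability: T̂ = 0.779·167.6 + 0.221·138.3 = 130.5604 + 30.5643 = 161.125.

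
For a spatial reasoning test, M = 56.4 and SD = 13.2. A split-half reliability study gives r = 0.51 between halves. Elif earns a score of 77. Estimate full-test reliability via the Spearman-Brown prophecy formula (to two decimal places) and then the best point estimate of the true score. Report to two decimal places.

70.41

Spearman-Brown: ρ = 2r/(1 + r) = 2(0.51)/(1 + 0.51) = 1.020/1.51 = 0.6755 → 0.68
T̂ = ρX + (1 − ρ)μ
  = 0.68 × 77 + 0.32 × 56.4
  = 52.36 + 18.048
  = 70.408
  ≈ 70.41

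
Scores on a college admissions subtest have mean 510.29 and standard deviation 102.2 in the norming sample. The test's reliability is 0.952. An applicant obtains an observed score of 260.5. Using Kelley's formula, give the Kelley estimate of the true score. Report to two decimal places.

272.49

T̂ = 0.952(260.5) + 0.048(510.29) = 247.9960 + 24.49392 = 272.490 → 272.49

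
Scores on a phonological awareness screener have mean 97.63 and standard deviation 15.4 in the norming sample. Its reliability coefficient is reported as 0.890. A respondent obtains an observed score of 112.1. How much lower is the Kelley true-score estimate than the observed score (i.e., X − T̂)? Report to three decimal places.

1.592

T̂ = ρX + (1 − ρ)μ
  = 0.890 × 112.1 + 0.110 × 97.63
  = 99.7690 + 10.73930
  = 110.50830
  ≈ 110.5083
X − T̂ = 112.1 − 110.5083 = 1.5917 → 1.592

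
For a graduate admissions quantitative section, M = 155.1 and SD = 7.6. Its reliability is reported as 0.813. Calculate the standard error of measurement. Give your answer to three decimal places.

3.287

SEM = SD · √(1 − ρ) = 7.6 × √0.187 = 7.6 × 0.4324 = 3.2865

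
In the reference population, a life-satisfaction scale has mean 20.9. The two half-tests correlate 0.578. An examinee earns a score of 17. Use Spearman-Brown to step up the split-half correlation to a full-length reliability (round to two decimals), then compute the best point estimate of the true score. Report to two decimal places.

Spearman-Brown: ρ = 2r/(1 + r) = 2(0.578)/(1 + 0.578) = 1.1560/1.578 = 0.7326 → 0.73
T̂ = 0.73(17) + 0.27(20.9) = 12.41 + 5.643 = 18.053 → 18.05

18.05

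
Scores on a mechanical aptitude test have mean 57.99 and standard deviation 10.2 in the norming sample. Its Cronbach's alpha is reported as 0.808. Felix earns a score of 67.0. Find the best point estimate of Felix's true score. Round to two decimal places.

65.27

T̂ = ρX + (1 − ρ)μ
  = 0.808 × 67.0 + 0.192 × 57.99
  = 54.1360 + 11.13408
  = 65.270
  ≈ 65.27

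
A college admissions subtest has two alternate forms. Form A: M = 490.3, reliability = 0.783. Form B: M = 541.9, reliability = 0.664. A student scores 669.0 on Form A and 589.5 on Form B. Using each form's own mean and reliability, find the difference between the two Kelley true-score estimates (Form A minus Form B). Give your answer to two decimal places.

T̂_A = 0.783(669.0) + 0.217(490.3) = 630.2221
T̂_B = 0.664(589.5) + 0.336(541.9) = 573.5064
T̂_A − T̂_B = 56.7157

56.72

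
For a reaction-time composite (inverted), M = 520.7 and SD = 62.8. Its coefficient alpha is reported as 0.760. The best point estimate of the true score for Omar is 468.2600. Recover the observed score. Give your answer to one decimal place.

T̂ = ρX + (1 − ρ)μ  ⇒  X = (T̂ − (1 − ρ)μ) / ρ
X = (468.2600 − 0.240 × 520.7) / 0.760 = (468.2600 − 124.9680) / 0.760 = 343.2920 / 0.760 = 451.700

451.7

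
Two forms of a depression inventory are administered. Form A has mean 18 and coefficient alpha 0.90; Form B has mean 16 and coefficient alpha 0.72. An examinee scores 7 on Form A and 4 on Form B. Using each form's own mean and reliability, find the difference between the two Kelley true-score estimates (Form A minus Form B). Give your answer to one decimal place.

T̂_A = 0.90(7) + 0.10(18) = 8.100
T̂_B = 0.72(4) + 0.28(16) = 7.360
T̂_A − T̂_B = 0.740

0.7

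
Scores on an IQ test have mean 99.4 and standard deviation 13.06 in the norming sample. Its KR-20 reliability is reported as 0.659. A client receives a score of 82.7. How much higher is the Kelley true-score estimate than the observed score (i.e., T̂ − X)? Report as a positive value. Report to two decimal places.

Weight the observed score by reliability and the mean by (1 − reliability): T̂ = 0.659·82.7 + 0.341·99.4 = 54.4993 + 33.8954 = 88.3947.
T̂ − X = 88.395 − 82.7 = 5.695 → 5.69

5.69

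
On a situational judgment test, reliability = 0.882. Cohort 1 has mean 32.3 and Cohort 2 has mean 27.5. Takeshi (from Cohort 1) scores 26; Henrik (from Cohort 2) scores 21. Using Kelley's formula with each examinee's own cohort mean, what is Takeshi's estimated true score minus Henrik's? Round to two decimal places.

T̂_Takeshi = 0.882(26) + 0.118(32.3) = 26.7434
T̂_Henrik = 0.882(21) + 0.118(27.5) = 21.7670
Difference = 26.7434 − 21.7670 = 4.9764

4.98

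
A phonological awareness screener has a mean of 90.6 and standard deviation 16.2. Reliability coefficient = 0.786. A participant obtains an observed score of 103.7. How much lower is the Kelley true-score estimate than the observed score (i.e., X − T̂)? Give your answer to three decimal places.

2.803

T̂ = 0.786(103.7) + 0.214(90.6) = 81.5082 + 19.3884 = 100.89660 → 100.8966
X − T̂ = 103.7 − 100.8966 = 2.8034 → 2.803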